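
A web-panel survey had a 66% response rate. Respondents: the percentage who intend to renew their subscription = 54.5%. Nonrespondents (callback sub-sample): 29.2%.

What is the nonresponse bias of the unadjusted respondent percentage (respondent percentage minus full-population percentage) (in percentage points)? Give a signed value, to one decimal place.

Nonresponse fraction = 1 − 0.66 = 0.34.
Bias = (nonresponse fraction) × (respondent percentage − nonrespondent percentage)
     = 0.34 × (54.5 − 29.2) = 0.34 × 25.3 = 8.602.

+8.6 percentage points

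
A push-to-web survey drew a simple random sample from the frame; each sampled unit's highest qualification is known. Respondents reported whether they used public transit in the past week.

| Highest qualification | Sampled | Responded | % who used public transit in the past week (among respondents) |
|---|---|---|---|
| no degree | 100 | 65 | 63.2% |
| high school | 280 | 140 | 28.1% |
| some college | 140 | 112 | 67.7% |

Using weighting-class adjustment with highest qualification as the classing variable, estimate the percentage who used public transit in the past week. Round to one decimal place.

Class response rates: no degree 65/100 = 65%, high school 140/280 = 50%, some college 112/140 = 80%.
With weight = n_sampled/n_responded per class, the weighted class total is n_sampled:
  no degree: 100 × 63.2 = 6320
  high school: 280 × 28.1 = 7868
  some college: 140 × 67.7 = 9478
Adjusted estimate = 23,666 / 520 = 45.5115 → 45.5%.

45.5%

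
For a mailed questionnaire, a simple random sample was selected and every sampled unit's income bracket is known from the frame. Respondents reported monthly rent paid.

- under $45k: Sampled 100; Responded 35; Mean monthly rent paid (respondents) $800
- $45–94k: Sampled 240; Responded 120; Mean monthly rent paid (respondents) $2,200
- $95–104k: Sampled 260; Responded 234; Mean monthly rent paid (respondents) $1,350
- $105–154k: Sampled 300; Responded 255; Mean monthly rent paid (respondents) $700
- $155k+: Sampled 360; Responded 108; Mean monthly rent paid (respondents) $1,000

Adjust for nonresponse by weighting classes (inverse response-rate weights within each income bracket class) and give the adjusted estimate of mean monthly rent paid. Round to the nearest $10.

Class response rates: under $45k 35/100 = 35%, $45–94k 120/240 = 50%, $95–104k 234/260 = 90%, $105–154k 255/300 = 85%, $155k+ 108/360 = 30%.
Weighting each respondent by the inverse class response rate inflates each class back to its sampled size, so the class weight is n_sampled:
  under $45k: 100 × 800 = 80,000
  $45–94k: 240 × 2200 = 528,000
  $95–104k: 260 × 1350 = 351,000
  $105–154k: 300 × 700 = 210,000
  $155k+: 360 × 1000 = 360,000
Adjusted estimate = 1,529,000 / 1,260 = 1213.49 → $1,210.

$1,210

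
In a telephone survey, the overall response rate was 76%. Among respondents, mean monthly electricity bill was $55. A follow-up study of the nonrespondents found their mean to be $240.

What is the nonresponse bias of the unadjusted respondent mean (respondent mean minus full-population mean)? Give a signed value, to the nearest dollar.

-$44

Nonresponse fraction = 1 − 0.76 = 0.24.
Bias = (nonresponse fraction) × (respondent mean − nonrespondent mean)
     = 0.24 × (55 − 240) = 0.24 × -185 = -44.4.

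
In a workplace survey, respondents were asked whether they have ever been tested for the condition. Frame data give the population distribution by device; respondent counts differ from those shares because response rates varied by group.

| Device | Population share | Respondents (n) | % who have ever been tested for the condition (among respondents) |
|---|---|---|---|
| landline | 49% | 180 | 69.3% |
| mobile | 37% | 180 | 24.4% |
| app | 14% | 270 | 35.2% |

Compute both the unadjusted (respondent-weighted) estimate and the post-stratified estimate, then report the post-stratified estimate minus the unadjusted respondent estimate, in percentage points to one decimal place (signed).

Without adjustment, the pooled respondent share is:
  (180/630)×69.3 + (180/630)×24.4 + (270/630)×35.2 = 41.8571%
Reweighting by population device shares:
  0.49×69.3 + 0.37×24.4 + 0.14×35.2 = 47.913%
Difference = 47.913 − 41.8571 = 6.0559 pp.

+6.1 percentage points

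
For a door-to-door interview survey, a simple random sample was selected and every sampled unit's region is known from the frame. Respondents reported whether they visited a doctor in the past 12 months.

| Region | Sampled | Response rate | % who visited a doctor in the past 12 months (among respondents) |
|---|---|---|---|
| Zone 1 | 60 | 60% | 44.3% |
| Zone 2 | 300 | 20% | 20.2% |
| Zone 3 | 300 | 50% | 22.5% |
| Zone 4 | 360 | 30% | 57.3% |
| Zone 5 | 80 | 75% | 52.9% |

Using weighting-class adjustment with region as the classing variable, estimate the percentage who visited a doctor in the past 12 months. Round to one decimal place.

36.7%

Inverse-response-rate weighting restores each class to its sampled count, so class totals weight by n_sampled:
  Zone 1: 60 × 44.3 = 2658
  Zone 2: 300 × 20.2 = 6060
  Zone 3: 300 × 22.5 = 6750
  Zone 4: 360 × 57.3 = 20,628
  Zone 5: 80 × 52.9 = 4232
Adjusted estimate = 40,328 / 1,100 = 36.6618 → 36.7%.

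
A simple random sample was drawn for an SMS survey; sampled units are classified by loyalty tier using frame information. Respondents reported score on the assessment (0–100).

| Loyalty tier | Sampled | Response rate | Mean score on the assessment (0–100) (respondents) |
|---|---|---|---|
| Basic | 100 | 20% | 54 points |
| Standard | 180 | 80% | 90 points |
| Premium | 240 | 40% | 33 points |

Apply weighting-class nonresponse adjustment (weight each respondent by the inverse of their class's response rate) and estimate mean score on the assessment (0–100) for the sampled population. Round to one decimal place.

56.8

With weight = n_sampled/n_responded per class, the weighted class total is n_sampled:
  Basic: 100 × 54 = 5400
  Standard: 180 × 90 = 16,200
  Premium: 240 × 33 = 7920
Adjusted estimate = 29,520 / 520 = 56.7692 → 56.8.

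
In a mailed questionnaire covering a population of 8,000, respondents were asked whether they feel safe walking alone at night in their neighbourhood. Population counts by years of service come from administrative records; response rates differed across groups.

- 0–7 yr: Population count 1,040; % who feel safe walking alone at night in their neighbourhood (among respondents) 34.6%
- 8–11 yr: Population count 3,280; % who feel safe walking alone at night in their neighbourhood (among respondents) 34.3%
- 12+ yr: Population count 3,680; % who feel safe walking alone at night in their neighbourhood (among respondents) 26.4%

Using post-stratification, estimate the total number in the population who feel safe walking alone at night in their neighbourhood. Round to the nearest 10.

Each cell contributes its population count × the respondent rate:
  0–7 yr: 1,040 × 34.6% = 359.84
  8–11 yr: 3,280 × 34.3% = 1125.04
  12+ yr: 3,680 × 26.4% = 971.52
Estimated total = 2456.4 → 2,460.

2,460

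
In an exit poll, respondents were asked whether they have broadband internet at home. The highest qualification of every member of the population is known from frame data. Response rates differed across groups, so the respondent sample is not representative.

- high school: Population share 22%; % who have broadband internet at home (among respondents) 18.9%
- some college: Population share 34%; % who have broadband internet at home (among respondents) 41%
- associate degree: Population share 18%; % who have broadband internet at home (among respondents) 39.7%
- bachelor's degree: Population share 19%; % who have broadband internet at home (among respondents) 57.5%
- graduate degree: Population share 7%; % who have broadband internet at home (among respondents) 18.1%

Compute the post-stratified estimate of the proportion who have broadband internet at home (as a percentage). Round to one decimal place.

Post-stratification weights by population share, not respondent share:
  high school: 0.22 × 18.9 = 4.158
  some college: 0.34 × 41 = 13.94
  associate degree: 0.18 × 39.7 = 7.146
  bachelor's degree: 0.19 × 57.5 = 10.925
  graduate degree: 0.07 × 18.1 = 1.267
Post-stratified estimate = 37.436 → 37.4%.

37.4%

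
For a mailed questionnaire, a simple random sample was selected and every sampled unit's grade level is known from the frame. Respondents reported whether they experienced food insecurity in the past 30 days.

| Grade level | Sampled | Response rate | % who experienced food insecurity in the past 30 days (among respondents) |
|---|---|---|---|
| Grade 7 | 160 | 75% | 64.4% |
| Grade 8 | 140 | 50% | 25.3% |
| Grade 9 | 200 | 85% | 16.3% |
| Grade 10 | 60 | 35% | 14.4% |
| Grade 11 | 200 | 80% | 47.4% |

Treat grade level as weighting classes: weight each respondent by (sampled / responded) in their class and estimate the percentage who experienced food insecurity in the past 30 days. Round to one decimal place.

36.1%

Each respondent's weight = sampled/responded in their class; summing within a class gives n_sampled, so:
  Grade 7: 160 × 64.4 = 10,304
  Grade 8: 140 × 25.3 = 3542
  Grade 9: 200 × 16.3 = 3260
  Grade 10: 60 × 14.4 = 864
  Grade 11: 200 × 47.4 = 9480
Adjusted estimate = 27,450 / 760 = 36.1184 → 36.1%.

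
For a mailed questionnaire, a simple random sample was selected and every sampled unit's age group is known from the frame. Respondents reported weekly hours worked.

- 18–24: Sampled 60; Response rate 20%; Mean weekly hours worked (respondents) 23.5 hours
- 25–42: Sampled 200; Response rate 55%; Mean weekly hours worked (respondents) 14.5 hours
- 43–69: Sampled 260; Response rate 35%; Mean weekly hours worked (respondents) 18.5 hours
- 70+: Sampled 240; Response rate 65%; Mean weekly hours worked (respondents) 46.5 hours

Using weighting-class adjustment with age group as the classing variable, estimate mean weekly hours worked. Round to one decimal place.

With weight = n_sampled/n_responded per class, the weighted class total is n_sampled:
  18–24: 60 × 23.5 = 1410
  25–42: 200 × 14.5 = 2900
  43–69: 260 × 18.5 = 4810
  70+: 240 × 46.5 = 11,160
Adjusted estimate = 20,280 / 760 = 26.6842 → 26.7.

26.7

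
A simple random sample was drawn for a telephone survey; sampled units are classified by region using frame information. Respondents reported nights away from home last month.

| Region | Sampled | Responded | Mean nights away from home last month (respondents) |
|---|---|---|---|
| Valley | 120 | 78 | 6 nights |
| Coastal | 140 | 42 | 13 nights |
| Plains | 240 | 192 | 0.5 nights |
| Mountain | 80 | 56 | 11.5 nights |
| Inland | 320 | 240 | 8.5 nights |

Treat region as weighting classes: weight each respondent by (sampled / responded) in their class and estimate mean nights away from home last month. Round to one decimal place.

7.0

Response rates by class: Valley 78/120 = 65%, Coastal 42/140 = 30%, Plains 192/240 = 80%, Mountain 56/80 = 70%, Inland 240/320 = 75%.
With weight = n_sampled/n_responded per class, the weighted class total is n_sampled:
  Valley: 120 × 6 = 720
  Coastal: 140 × 13 = 1820
  Plains: 240 × 0.5 = 120
  Mountain: 80 × 11.5 = 920
  Inland: 320 × 8.5 = 2720
Adjusted estimate = 6300 / 900 = 7 → 7.0.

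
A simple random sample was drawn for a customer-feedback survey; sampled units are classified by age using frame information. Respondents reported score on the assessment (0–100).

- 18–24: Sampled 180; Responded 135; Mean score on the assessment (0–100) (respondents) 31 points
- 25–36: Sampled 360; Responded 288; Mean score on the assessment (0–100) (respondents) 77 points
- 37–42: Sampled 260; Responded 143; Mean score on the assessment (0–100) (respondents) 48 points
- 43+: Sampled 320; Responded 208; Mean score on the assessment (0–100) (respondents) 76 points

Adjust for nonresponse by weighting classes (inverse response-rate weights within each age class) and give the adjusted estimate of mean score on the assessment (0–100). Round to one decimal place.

Class response rates: 18–24 135/180 = 75%, 25–36 288/360 = 80%, 37–42 143/260 = 55%, 43+ 208/320 = 65%.
Inverse-response-rate weighting restores each class to its sampled count, so class totals weight by n_sampled:
  18–24: 180 × 31 = 5580
  25–36: 360 × 77 = 27,720
  37–42: 260 × 48 = 12,480
  43+: 320 × 76 = 24,320
Adjusted estimate = 70,100 / 1,120 = 62.5893 → 62.6.

62.6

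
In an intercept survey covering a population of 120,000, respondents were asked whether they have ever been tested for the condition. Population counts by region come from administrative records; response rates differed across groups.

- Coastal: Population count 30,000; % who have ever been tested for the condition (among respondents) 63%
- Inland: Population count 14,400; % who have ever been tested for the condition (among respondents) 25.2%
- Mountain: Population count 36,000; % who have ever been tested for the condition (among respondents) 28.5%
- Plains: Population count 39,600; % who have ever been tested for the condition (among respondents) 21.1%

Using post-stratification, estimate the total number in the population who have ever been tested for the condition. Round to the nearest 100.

41,100

Apply each group's respondent rate to its population count:
  Coastal: 30,000 × 63% = 18,900
  Inland: 14,400 × 25.2% = 3628.8
  Mountain: 36,000 × 28.5% = 10,260
  Plains: 39,600 × 21.1% = 8355.6
Estimated total = 41144.4 → 41,100.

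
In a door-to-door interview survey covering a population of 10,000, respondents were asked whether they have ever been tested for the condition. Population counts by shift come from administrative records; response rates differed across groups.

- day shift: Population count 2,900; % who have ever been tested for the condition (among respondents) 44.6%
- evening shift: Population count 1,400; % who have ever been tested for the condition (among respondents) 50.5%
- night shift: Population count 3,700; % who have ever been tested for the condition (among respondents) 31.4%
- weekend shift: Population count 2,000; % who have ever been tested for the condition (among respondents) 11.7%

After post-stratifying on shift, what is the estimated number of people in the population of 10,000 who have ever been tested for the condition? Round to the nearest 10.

3,400

Each cell contributes its population count × the respondent rate:
  day shift: 2,900 × 44.6% = 1293.4
  evening shift: 1,400 × 50.5% = 707
  night shift: 3,700 × 31.4% = 1161.8
  weekend shift: 2,000 × 11.7% = 234
Estimated total = 3396.2 → 3,400.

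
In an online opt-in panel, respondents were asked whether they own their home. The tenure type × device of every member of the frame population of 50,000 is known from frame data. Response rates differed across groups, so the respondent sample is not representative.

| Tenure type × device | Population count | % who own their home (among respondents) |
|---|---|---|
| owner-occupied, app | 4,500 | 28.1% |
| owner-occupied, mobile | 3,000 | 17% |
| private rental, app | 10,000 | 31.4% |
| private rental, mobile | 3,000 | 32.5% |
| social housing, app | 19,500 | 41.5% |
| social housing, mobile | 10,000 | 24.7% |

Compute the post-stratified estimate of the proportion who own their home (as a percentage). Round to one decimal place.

32.9%

Each cell contributes population-share × respondent value:
  owner-occupied, app: (4,500/50,000) × 28.1 = 2.529
  owner-occupied, mobile: (3,000/50,000) × 17 = 1.02
  private rental, app: (10,000/50,000) × 31.4 = 6.28
  private rental, mobile: (3,000/50,000) × 32.5 = 1.95
  social housing, app: (19,500/50,000) × 41.5 = 16.185
  social housing, mobile: (10,000/50,000) × 24.7 = 4.94
Post-stratified estimate = 32.904 → 32.9%.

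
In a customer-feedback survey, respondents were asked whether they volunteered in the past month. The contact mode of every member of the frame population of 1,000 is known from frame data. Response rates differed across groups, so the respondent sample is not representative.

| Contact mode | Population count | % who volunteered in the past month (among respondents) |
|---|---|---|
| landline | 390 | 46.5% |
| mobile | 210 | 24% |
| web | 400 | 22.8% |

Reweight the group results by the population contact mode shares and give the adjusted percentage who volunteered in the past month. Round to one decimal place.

32.3%

Each cell contributes population-share × respondent value:
  landline: (390/1,000) × 46.5 = 18.135
  mobile: (210/1,000) × 24 = 5.04
  web: (400/1,000) × 22.8 = 9.12
Post-stratified estimate = 32.295 → 32.3%.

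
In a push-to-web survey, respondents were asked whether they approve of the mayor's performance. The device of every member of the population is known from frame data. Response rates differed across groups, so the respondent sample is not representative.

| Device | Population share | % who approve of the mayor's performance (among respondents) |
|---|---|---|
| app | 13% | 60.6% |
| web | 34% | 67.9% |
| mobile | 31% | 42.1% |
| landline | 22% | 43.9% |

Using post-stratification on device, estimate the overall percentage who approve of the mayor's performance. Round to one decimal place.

53.7%

Each cell contributes population-share × respondent value:
  app: 0.13 × 60.6 = 7.878
  web: 0.34 × 67.9 = 23.086
  mobile: 0.31 × 42.1 = 13.051
  landline: 0.22 × 43.9 = 9.658
Post-stratified estimate = 53.673 → 53.7%.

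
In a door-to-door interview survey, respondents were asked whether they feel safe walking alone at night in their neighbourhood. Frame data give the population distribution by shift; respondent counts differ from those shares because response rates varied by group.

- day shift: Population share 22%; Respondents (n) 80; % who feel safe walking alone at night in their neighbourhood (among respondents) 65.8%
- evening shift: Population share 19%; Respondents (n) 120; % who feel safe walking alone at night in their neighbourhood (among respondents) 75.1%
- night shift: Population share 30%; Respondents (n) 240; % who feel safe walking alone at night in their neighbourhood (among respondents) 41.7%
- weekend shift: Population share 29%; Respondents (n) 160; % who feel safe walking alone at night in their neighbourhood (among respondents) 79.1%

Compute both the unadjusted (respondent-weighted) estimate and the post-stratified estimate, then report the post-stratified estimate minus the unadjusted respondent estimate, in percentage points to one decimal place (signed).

Without adjustment, the pooled respondent share is:
  (80/600)×65.8 + (120/600)×75.1 + (240/600)×41.7 + (160/600)×79.1 = 61.5667%
Post-stratifying to population shares instead:
  0.22×65.8 + 0.19×75.1 + 0.3×41.7 + 0.29×79.1 = 64.194%
Difference = 64.194 − 61.5667 = 2.6273 pp.

+2.6 percentage points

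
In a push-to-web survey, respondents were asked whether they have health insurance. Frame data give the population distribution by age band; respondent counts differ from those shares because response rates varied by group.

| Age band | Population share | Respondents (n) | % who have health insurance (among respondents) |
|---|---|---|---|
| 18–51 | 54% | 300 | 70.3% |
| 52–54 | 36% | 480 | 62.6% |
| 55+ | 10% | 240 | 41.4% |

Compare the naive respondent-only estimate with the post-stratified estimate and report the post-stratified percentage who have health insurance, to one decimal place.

Without adjustment, the pooled respondent share is:
  (300/1020)×70.3 + (480/1020)×62.6 + (240/1020)×41.4 = 59.8765%
Post-stratified estimate weights by population shares:
  0.54×70.3 + 0.36×62.6 + 0.1×41.4 = 64.638%

64.6%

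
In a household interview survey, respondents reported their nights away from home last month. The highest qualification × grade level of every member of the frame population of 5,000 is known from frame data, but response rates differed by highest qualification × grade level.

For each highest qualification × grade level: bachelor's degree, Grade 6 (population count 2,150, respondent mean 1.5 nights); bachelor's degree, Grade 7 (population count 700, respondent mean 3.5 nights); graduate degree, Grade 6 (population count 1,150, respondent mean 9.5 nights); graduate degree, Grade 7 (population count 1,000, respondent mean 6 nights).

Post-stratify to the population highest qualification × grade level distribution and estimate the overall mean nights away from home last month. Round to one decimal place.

4.5

Each cell contributes population-share × respondent value:
  bachelor's degree, Grade 6: (2,150/5,000) × 1.5 = 0.645
  bachelor's degree, Grade 7: (700/5,000) × 3.5 = 0.49
  graduate degree, Grade 6: (1,150/5,000) × 9.5 = 2.185
  graduate degree, Grade 7: (1,000/5,000) × 6 = 1.2
Post-stratified estimate = 4.52 → 4.5.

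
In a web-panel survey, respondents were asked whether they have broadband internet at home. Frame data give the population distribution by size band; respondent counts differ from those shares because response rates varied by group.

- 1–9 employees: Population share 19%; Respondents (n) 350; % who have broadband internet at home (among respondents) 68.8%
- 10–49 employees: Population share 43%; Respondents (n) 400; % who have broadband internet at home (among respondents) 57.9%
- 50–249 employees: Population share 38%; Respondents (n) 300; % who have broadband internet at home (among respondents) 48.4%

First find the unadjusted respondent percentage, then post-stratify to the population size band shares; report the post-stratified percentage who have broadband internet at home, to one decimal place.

Without adjustment, the pooled respondent share is:
  (350/1050)×68.8 + (400/1050)×57.9 + (300/1050)×48.4 = 58.819%
Reweighting by population size band shares:
  0.19×68.8 + 0.43×57.9 + 0.38×48.4 = 56.361%

56.4%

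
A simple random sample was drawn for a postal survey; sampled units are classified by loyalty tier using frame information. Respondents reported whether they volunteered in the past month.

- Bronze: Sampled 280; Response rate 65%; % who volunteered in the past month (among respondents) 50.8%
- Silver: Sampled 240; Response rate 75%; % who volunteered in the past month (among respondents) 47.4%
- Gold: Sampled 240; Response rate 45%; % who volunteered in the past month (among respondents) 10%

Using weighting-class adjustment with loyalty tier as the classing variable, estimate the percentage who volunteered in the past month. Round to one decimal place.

With weight = n_sampled/n_responded per class, the weighted class total is n_sampled:
  Bronze: 280 × 50.8 = 14,224
  Silver: 240 × 47.4 = 11,376
  Gold: 240 × 10 = 2400
Adjusted estimate = 28,000 / 760 = 36.8421 → 36.8%.

36.8%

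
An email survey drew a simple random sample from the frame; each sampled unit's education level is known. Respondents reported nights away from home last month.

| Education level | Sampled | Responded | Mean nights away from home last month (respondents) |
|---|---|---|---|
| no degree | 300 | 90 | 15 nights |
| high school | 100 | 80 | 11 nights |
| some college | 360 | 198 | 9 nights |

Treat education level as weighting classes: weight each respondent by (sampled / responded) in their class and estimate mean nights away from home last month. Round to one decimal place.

11.6

Class response rates: no degree 90/300 = 30%, high school 80/100 = 80%, some college 198/360 = 55%.
With weight = n_sampled/n_responded per class, the weighted class total is n_sampled:
  no degree: 300 × 15 = 4500
  high school: 100 × 11 = 1100
  some college: 360 × 9 = 3240
Adjusted estimate = 8840 / 760 = 11.6316 → 11.6.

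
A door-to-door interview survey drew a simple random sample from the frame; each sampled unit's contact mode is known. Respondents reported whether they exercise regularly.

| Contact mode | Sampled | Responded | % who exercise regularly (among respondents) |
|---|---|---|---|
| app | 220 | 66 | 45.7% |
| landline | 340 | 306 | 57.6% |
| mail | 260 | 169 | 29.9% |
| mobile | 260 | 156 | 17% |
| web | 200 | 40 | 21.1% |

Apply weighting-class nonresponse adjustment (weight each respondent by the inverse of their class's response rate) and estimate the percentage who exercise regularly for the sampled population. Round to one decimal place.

36.0%

Class response rates: app 66/220 = 30%, landline 306/340 = 90%, mail 169/260 = 65%, mobile 156/260 = 60%, web 40/200 = 20%.
With weight = n_sampled/n_responded per class, the weighted class total is n_sampled:
  app: 220 × 45.7 = 10,054
  landline: 340 × 57.6 = 19,584
  mail: 260 × 29.9 = 7774
  mobile: 260 × 17 = 4420
  web: 200 × 21.1 = 4220
Adjusted estimate = 46,052 / 1,280 = 35.9781 → 36.0%.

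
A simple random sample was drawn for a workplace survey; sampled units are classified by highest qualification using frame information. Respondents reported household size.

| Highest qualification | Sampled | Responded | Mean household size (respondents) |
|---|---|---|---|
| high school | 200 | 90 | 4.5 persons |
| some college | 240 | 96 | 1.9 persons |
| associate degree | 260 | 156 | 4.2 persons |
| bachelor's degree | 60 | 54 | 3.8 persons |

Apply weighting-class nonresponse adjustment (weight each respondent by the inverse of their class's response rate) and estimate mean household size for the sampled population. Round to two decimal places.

3.52

Class response rates: high school 90/200 = 45%, some college 96/240 = 40%, associate degree 156/260 = 60%, bachelor's degree 54/60 = 90%.
Each respondent's weight = sampled/responded in their class; summing within a class gives n_sampled, so:
  high school: 200 × 4.5 = 900
  some college: 240 × 1.9 = 456
  associate degree: 260 × 4.2 = 1092
  bachelor's degree: 60 × 3.8 = 228
Adjusted estimate = 2676 / 760 = 3.52105 → 3.52.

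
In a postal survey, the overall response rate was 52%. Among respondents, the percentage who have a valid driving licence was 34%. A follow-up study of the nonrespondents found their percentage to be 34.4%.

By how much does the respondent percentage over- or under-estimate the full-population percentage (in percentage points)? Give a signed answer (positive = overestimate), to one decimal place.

-0.2 percentage points

Nonresponse fraction = 1 − 0.52 = 0.48.
Bias = (nonresponse fraction) × (respondent percentage − nonrespondent percentage)
     = 0.48 × (34 − 34.4) = 0.48 × -0.4 = -0.192.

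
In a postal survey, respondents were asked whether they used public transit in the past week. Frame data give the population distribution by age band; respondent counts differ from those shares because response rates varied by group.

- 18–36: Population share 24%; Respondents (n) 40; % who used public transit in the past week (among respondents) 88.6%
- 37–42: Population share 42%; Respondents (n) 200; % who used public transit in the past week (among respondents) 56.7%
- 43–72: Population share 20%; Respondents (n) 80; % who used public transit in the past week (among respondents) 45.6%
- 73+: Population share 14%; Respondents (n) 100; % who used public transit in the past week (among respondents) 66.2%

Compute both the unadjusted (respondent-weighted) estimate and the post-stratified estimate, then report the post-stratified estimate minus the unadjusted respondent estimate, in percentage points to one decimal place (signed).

+3.6 percentage points

Unadjusted (pooled respondent) estimate weights by respondent counts:
  (40/420)×88.6 + (200/420)×56.7 + (80/420)×45.6 + (100/420)×66.2 = 59.8857%
Reweighting by population age band shares:
  0.24×88.6 + 0.42×56.7 + 0.2×45.6 + 0.14×66.2 = 63.466%
Difference = 63.466 − 59.8857 = 3.5803 pp.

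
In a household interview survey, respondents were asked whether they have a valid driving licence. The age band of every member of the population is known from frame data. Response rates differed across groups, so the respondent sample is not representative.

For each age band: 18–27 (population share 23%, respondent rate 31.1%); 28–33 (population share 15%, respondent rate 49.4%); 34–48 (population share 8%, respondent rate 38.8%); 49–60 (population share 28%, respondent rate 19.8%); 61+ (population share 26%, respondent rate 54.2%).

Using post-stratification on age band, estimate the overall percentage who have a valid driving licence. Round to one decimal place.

37.3%

Each cell contributes population-share × respondent value:
  18–27: 0.23 × 31.1 = 7.153
  28–33: 0.15 × 49.4 = 7.41
  34–48: 0.08 × 38.8 = 3.104
  49–60: 0.28 × 19.8 = 5.544
  61+: 0.26 × 54.2 = 14.092
Post-stratified estimate = 37.303 → 37.3%.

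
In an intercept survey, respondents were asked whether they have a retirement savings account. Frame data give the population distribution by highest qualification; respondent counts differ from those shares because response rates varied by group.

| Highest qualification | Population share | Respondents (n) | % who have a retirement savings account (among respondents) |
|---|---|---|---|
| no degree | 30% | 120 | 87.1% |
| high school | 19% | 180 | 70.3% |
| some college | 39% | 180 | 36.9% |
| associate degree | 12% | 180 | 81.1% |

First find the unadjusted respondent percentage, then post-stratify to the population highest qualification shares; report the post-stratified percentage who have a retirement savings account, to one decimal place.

63.6%

Without adjustment, the pooled respondent share is:
  (120/660)×87.1 + (180/660)×70.3 + (180/660)×36.9 + (180/660)×81.1 = 67.1909%
Reweighting by population highest qualification shares:
  0.3×87.1 + 0.19×70.3 + 0.39×36.9 + 0.12×81.1 = 63.61%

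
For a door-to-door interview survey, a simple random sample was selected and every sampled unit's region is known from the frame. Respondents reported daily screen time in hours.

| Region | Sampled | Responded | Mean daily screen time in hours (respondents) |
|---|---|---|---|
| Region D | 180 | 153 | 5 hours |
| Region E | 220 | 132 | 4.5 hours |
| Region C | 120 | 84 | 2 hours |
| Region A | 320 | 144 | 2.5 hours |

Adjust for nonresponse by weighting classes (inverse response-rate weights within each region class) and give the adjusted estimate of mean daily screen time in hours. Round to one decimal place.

Class response rates: Region D 153/180 = 85%, Region E 132/220 = 60%, Region C 84/120 = 70%, Region A 144/320 = 45%.
With weight = n_sampled/n_responded per class, the weighted class total is n_sampled:
  Region D: 180 × 5 = 900
  Region E: 220 × 4.5 = 990
  Region C: 120 × 2 = 240
  Region A: 320 × 2.5 = 800
Adjusted estimate = 2930 / 840 = 3.48809 → 3.5.

3.5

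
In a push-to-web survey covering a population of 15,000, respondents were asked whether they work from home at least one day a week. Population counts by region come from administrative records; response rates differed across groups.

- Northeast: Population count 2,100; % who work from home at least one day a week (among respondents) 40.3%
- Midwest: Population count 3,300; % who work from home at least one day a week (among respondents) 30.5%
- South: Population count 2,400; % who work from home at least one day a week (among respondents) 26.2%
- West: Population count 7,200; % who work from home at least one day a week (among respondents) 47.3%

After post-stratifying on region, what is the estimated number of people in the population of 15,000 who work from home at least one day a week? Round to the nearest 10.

Each cell contributes its population count × the respondent rate:
  Northeast: 2,100 × 40.3% = 846.3
  Midwest: 3,300 × 30.5% = 1006.5
  South: 2,400 × 26.2% = 628.8
  West: 7,200 × 47.3% = 3405.6
Estimated total = 5887.2 → 5,890.

5,890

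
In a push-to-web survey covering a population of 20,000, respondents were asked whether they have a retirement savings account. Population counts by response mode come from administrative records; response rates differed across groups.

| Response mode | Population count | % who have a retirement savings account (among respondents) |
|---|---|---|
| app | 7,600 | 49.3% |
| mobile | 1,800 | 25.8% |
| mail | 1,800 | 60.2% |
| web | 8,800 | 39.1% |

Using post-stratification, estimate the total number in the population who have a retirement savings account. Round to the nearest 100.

Apply each group's respondent rate to its population count:
  app: 7,600 × 49.3% = 3746.8
  mobile: 1,800 × 25.8% = 464.4
  mail: 1,800 × 60.2% = 1083.6
  web: 8,800 × 39.1% = 3440.8
Estimated total = 8735.6 → 8,700.

8,700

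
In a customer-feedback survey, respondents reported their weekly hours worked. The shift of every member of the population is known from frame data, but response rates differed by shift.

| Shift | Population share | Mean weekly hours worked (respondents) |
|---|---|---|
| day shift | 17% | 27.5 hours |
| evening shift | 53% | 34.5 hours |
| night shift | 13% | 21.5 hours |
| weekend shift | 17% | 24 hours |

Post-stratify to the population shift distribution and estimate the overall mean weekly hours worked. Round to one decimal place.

29.8

Reweight to the known shift distribution:
  day shift: 0.17 × 27.5 = 4.675
  evening shift: 0.53 × 34.5 = 18.285
  night shift: 0.13 × 21.5 = 2.795
  weekend shift: 0.17 × 24 = 4.08
Post-stratified estimate = 29.835 → 29.8.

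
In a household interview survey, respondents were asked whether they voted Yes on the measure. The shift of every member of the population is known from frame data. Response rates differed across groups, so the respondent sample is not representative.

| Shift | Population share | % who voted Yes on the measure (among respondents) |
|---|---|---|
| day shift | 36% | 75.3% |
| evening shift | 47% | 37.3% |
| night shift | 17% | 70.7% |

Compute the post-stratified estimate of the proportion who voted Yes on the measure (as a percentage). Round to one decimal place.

Reweight to the known shift distribution:
  day shift: 0.36 × 75.3 = 27.108
  evening shift: 0.47 × 37.3 = 17.531
  night shift: 0.17 × 70.7 = 12.019
Post-stratified estimate = 56.658 → 56.7%.

56.7%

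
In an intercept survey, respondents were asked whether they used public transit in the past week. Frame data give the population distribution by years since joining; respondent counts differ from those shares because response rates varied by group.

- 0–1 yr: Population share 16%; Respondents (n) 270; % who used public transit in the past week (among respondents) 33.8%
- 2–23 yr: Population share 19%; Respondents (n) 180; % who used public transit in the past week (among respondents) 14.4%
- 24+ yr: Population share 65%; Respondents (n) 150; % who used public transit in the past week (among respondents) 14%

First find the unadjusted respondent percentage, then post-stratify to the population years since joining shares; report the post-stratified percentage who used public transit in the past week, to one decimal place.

17.2%

Naive respondent-only estimate (weights = respondent counts):
  (270/600)×33.8 + (180/600)×14.4 + (150/600)×14 = 23.03%
Post-stratified estimate weights by population shares:
  0.16×33.8 + 0.19×14.4 + 0.65×14 = 17.244%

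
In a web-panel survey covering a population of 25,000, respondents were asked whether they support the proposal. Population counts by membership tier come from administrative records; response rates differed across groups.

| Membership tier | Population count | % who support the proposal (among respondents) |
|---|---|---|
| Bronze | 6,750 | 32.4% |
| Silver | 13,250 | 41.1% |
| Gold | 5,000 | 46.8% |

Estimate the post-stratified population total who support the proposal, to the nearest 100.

Each cell contributes its population count × the respondent rate:
  Bronze: 6,750 × 32.4% = 2187
  Silver: 13,250 × 41.1% = 5445.75
  Gold: 5,000 × 46.8% = 2340
Estimated total = 9972.75 → 10,000.

10,000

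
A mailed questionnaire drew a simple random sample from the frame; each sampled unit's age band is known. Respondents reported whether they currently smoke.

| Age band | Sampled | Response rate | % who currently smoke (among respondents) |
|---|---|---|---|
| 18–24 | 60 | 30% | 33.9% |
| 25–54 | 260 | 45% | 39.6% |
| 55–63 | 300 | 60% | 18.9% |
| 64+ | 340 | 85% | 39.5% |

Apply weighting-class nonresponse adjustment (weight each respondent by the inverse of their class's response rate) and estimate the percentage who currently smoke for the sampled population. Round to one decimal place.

Weighting each respondent by the inverse class response rate inflates each class back to its sampled size, so the class weight is n_sampled:
  18–24: 60 × 33.9 = 2034
  25–54: 260 × 39.6 = 10,296
  55–63: 300 × 18.9 = 5670
  64+: 340 × 39.5 = 13,430
Adjusted estimate = 31,430 / 960 = 32.7396 → 32.7%.

32.7%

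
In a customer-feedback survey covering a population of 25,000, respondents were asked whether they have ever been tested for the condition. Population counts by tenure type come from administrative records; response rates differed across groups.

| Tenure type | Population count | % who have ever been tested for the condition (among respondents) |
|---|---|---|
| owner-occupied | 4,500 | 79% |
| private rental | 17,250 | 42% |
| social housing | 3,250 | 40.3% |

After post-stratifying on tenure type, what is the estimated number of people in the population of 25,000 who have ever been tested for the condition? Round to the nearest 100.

Apply each group's respondent rate to its population count:
  owner-occupied: 4,500 × 79% = 3555
  private rental: 17,250 × 42% = 7245
  social housing: 3,250 × 40.3% = 1309.75
Estimated total = 12109.8 → 12,100.

12,100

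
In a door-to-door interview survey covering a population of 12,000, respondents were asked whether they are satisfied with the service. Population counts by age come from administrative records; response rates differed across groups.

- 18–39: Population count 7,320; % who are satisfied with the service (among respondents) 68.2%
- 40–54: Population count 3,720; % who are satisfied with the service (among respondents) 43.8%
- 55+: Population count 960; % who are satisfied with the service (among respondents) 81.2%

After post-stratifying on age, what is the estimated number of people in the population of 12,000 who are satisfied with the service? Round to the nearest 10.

Each cell contributes its population count × the respondent rate:
  18–39: 7,320 × 68.2% = 4992.24
  40–54: 3,720 × 43.8% = 1629.36
  55+: 960 × 81.2% = 779.52
Estimated total = 7401.12 → 7,400.

7,400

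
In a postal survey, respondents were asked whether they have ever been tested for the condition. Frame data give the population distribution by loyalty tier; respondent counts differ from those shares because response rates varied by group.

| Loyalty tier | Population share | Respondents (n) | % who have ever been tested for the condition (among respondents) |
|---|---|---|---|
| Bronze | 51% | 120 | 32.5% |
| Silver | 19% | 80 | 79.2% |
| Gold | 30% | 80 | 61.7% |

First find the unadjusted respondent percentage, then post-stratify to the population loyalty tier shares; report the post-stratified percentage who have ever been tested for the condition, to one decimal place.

50.1%

Naive respondent-only estimate (weights = respondent counts):
  (120/280)×32.5 + (80/280)×79.2 + (80/280)×61.7 = 54.1857%
Post-stratified estimate weights by population shares:
  0.51×32.5 + 0.19×79.2 + 0.3×61.7 = 50.133%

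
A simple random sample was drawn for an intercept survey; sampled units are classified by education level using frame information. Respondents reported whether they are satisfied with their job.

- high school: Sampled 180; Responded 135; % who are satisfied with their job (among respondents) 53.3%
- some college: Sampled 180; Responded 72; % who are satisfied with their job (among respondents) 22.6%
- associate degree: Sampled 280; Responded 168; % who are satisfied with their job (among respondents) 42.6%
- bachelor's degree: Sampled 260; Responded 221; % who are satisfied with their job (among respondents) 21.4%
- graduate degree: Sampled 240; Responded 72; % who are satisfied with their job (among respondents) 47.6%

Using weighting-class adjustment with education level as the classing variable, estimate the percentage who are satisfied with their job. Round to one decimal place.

37.3%

Class response rates: high school 135/180 = 75%, some college 72/180 = 40%, associate degree 168/280 = 60%, bachelor's degree 221/260 = 85%, graduate degree 72/240 = 30%.
Inverse-response-rate weighting restores each class to its sampled count, so class totals weight by n_sampled:
  high school: 180 × 53.3 = 9594
  some college: 180 × 22.6 = 4068
  associate degree: 280 × 42.6 = 11,928
  bachelor's degree: 260 × 21.4 = 5564
  graduate degree: 240 × 47.6 = 11,424
Adjusted estimate = 42,578 / 1,140 = 37.3491 → 37.3%.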